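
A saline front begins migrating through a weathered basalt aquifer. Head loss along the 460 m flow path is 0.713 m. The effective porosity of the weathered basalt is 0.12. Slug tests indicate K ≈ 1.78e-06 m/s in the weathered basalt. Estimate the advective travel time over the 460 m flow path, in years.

634

Convert K: 1.78e-06 m/s × 86400 = 0.1538 m/day.
Hydraulic gradient i = Δh / L = 0.713 / 460 = 0.001550.
Darcy flux q = K · i = 0.1538 × 0.001550 = 0.0002384 m/day.
Seepage velocity v = q / n_e = 0.0002384 / 0.12 = 0.001986 m/day.
Travel time t = L / v = 460 / 0.001986 = 2.316e+05 days = 634.0 years.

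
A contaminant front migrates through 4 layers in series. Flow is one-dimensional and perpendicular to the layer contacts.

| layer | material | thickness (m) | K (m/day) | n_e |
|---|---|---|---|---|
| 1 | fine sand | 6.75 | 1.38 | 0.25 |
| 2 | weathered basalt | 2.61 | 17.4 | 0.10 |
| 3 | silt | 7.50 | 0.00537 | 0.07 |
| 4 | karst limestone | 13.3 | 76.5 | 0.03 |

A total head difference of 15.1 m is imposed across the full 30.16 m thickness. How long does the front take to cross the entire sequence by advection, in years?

With flow normal to the layers, continuity requires the same specific discharge q through every layer.
Σ(b_i/K_i) = 6.75/1.38 + 2.61/17.4 + 7.50/0.00537 + 13.3/76.5 = 1402 d.
q = Δh / Σ(b_i/K_i) = 15.1 / 1402 = 0.01077 m/day.
In each layer the seepage velocity is v_i = q/n_i, so the layer transit time is t_i = b_i·n_i / q:
  layer 1 (fine sand): t_1 = 6.75 × 0.25 / 0.01077 = 156.7 d
  layer 2 (weathered basalt): t_2 = 2.61 × 0.10 / 0.01077 = 24.23 d
  layer 3 (silt): t_3 = 7.50 × 0.07 / 0.01077 = 48.74 d
  layer 4 (karst limestone): t_4 = 13.3 × 0.03 / 0.01077 = 37.04 d
Total t = Σ t_i = 266.7 days = 0.7301 years.

0.730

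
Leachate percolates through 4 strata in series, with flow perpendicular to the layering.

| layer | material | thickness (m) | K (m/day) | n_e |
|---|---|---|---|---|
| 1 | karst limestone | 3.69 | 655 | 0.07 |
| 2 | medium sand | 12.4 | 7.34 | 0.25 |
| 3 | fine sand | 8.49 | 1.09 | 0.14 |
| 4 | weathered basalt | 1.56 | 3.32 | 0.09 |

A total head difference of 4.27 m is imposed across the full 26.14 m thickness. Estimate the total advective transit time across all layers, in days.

10.9

With flow normal to the layers, continuity requires the same specific discharge q through every layer.
Σ(b_i/K_i) = 3.69/655 + 12.4/7.34 + 8.49/1.09 + 1.56/3.32 = 9.954 d.
q = Δh / Σ(b_i/K_i) = 4.27 / 9.954 = 0.4290 m/day.
In each layer the seepage velocity is v_i = q/n_i, so the layer transit time is t_i = b_i·n_i / q:
  layer 1 (karst limestone): t_1 = 3.69 × 0.07 / 0.4290 = 0.6021 d
  layer 2 (medium sand): t_2 = 12.4 × 0.25 / 0.4290 = 7.226 d
  layer 3 (fine sand): t_3 = 8.49 × 0.14 / 0.4290 = 2.771 d
  layer 4 (weathered basalt): t_4 = 1.56 × 0.09 / 0.4290 = 0.3273 d
Total t = Σ t_i = 10.93 days.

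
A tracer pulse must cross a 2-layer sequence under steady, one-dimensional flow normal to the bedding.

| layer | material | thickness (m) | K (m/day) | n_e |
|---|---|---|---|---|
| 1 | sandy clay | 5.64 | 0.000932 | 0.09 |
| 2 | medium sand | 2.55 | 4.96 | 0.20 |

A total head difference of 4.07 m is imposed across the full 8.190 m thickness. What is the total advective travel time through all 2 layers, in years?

With flow normal to the layers, continuity requires the same specific discharge q through every layer.
Σ(b_i/K_i) = 5.64/0.000932 + 2.55/4.96 = 6052 d.
q = Δh / Σ(b_i/K_i) = 4.07 / 6052 = 0.0006725 m/day.
In each layer the seepage velocity is v_i = q/n_i, so the layer transit time is t_i = b_i·n_i / q:
  layer 1 (sandy clay): t_1 = 5.64 × 0.09 / 0.0006725 = 754.8 d
  layer 2 (medium sand): t_2 = 2.55 × 0.20 / 0.0006725 = 758.4 d
Total t = Σ t_i = 1513 days = 4.143 years.

4.14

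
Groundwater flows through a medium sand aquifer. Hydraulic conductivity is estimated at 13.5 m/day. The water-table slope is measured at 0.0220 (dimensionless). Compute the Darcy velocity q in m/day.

0.297

Hydraulic gradient i = 0.0220.
Specific discharge q = K · i = 13.50 × 0.02200 = 0.2970 m/day.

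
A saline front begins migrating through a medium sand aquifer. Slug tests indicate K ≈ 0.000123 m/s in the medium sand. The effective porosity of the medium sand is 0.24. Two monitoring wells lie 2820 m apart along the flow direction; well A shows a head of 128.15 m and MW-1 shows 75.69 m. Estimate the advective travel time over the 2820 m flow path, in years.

Convert K: 0.000123 m/s × 86400 = 10.63 m/day.
Hydraulic gradient i = (128.15 − 75.69) / 2820 = 52.46 / 2820 = 0.01860.
Darcy flux q = K · i = 10.63 × 0.01860 = 0.1977 m/day.
Seepage velocity v = q / n_e = 0.1977 / 0.24 = 0.8237 m/day.
Travel time t = L / v = 2820 / 0.8237 = 3423 days = 9.373 years.

9.37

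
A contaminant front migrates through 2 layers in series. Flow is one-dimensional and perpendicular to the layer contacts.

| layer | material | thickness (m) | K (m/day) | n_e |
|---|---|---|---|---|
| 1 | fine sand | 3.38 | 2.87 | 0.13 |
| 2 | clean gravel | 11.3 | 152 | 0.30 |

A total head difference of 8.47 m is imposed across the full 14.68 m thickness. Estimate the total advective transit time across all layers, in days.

With flow normal to the layers, continuity requires the same specific discharge q through every layer.
Σ(b_i/K_i) = 3.38/2.87 + 11.3/152 = 1.252 d.
q = Δh / Σ(b_i/K_i) = 8.47 / 1.252 = 6.765 m/day.
In each layer the seepage velocity is v_i = q/n_i, so the layer transit time is t_i = b_i·n_i / q:
  layer 1 (fine sand): t_1 = 3.38 × 0.13 / 6.765 = 0.06495 d
  layer 2 (clean gravel): t_2 = 11.3 × 0.30 / 6.765 = 0.5011 d
Total t = Σ t_i = 0.5661 days.

0.566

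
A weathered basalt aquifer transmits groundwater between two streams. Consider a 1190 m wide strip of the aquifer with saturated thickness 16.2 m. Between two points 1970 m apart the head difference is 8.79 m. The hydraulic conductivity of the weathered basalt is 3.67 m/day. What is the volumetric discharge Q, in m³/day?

316

Cross-sectional area A = 1190 × 16.2 = 19278 m².
Hydraulic gradient i = Δh / L = 8.79 / 1970 = 0.004462.
Darcy's law: Q = K · A · i = 3.670 × 19278 × 0.004462 = 315.7 m³/day.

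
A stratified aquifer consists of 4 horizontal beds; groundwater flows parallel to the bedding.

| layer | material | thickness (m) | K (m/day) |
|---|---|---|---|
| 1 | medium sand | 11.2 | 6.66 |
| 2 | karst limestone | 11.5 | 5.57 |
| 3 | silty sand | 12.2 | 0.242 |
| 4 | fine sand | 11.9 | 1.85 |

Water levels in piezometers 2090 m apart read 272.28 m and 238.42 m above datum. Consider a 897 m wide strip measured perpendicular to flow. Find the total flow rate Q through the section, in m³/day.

Flow is parallel to layering, so each bed carries its own Darcy discharge and the transmissivities add.
Σ(K_i·b_i) = 6.66×11.2 + 5.57×11.5 + 0.242×12.2 + 1.85×11.9 = 163.6 m²/day.
Hydraulic gradient i = (272.28 − 238.42) / 2090 = 33.86 / 2090 = 0.01620.
Q = Σ(K_i·b_i) · W · i = 163.6 × 897 × 0.01620 = 2378 m³/day.

2380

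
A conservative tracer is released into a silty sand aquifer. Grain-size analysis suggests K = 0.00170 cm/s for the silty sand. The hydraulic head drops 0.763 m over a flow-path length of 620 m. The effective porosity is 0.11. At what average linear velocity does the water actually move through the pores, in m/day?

0.0164

Convert K: 0.00170 cm/s × 864 = 1.469 m/day.
Hydraulic gradient i = Δh / L = 0.763 / 620 = 0.001231.
Darcy flux q = K · i = 1.469 × 0.001231 = 0.001808 m/day.
Seepage velocity v = q / n_e = 0.001808 / 0.11 = 0.01643 m/day.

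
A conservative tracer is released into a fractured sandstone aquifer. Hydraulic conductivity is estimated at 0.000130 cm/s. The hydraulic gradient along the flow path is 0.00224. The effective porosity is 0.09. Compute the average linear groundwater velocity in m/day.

Convert K: 0.000130 cm/s × 864 = 0.1123 m/day.
Hydraulic gradient i = 0.00224.
Darcy flux q = K · i = 0.1123 × 0.002240 = 0.0002516 m/day.
Seepage velocity v = q / n_e = 0.0002516 / 0.09 = 0.002796 m/day.

0.00280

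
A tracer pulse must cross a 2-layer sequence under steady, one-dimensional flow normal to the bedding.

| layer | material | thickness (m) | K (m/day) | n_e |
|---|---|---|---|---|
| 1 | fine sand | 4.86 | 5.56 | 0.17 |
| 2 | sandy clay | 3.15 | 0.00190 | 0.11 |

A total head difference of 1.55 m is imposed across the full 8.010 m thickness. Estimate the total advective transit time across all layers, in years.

With flow normal to the layers, continuity requires the same specific discharge q through every layer.
Σ(b_i/K_i) = 4.86/5.56 + 3.15/0.00190 = 1659 d.
q = Δh / Σ(b_i/K_i) = 1.55 / 1659 = 0.0009344 m/day.
In each layer the seepage velocity is v_i = q/n_i, so the layer transit time is t_i = b_i·n_i / q:
  layer 1 (fine sand): t_1 = 4.86 × 0.17 / 0.0009344 = 884.2 d
  layer 2 (sandy clay): t_2 = 3.15 × 0.11 / 0.0009344 = 370.8 d
Total t = Σ t_i = 1255 days = 3.436 years.

3.44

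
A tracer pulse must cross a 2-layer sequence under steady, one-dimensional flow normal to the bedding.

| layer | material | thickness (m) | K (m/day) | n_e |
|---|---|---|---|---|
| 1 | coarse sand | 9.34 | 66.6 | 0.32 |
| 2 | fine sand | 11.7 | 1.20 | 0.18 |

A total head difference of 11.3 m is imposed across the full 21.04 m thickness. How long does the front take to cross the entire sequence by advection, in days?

4.46

With flow normal to the layers, continuity requires the same specific discharge q through every layer.
Σ(b_i/K_i) = 9.34/66.6 + 11.7/1.20 = 9.890 d.
q = Δh / Σ(b_i/K_i) = 11.3 / 9.890 = 1.143 m/day.
In each layer the seepage velocity is v_i = q/n_i, so the layer transit time is t_i = b_i·n_i / q:
  layer 1 (coarse sand): t_1 = 9.34 × 0.32 / 1.143 = 2.616 d
  layer 2 (fine sand): t_2 = 11.7 × 0.18 / 1.143 = 1.843 d
Total t = Σ t_i = 4.459 days.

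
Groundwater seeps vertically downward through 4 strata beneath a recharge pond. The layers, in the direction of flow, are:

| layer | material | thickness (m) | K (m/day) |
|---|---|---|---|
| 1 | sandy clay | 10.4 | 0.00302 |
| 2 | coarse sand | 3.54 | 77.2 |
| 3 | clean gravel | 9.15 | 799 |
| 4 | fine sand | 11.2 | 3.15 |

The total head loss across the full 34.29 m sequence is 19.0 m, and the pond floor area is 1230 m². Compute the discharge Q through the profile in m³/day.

Flow is perpendicular to layering, so the layers act in series and the equivalent K is the thickness-weighted harmonic mean.
Total thickness L = 10.4 + 3.54 + 9.15 + 11.2 = 34.29 m.
Σ(b_i/K_i) = 10.4/0.00302 + 3.54/77.2 + 9.15/799 + 11.2/3.15 = 3447 d.
K_eq = L / Σ(b_i/K_i) = 34.29 / 3447 = 0.009947 m/day.
Q = K_eq · A · (Δh/L) = 0.009947 × 1230 × (19.0/34.29) = 6.779 m³/day.

6.78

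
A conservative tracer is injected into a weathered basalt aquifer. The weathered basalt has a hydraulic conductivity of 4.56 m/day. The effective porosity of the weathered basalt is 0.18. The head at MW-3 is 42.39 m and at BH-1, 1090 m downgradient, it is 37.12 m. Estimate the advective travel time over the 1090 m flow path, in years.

Hydraulic gradient i = (42.39 − 37.12) / 1090 = 5.27 / 1090 = 0.004835.
Darcy flux q = K · i = 4.560 × 0.004835 = 0.02205 m/day.
Seepage velocity v = q / n_e = 0.02205 / 0.18 = 0.1225 m/day.
Travel time t = L / v = 1090 / 0.1225 = 8899 days = 24.36 years.

24.4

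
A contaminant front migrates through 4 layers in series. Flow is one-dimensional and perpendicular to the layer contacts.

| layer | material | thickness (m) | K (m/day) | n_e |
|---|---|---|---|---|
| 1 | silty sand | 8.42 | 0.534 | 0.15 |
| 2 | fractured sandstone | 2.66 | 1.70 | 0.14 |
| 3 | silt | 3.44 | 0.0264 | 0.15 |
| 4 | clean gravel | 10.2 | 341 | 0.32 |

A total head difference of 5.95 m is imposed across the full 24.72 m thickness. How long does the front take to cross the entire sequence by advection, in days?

134

With flow normal to the layers, continuity requires the same specific discharge q through every layer.
Σ(b_i/K_i) = 8.42/0.534 + 2.66/1.70 + 3.44/0.0264 + 10.2/341 = 147.7 d.
q = Δh / Σ(b_i/K_i) = 5.95 / 147.7 = 0.04029 m/day.
In each layer the seepage velocity is v_i = q/n_i, so the layer transit time is t_i = b_i·n_i / q:
  layer 1 (silty sand): t_1 = 8.42 × 0.15 / 0.04029 = 31.34 d
  layer 2 (fractured sandstone): t_2 = 2.66 × 0.14 / 0.04029 = 9.242 d
  layer 3 (silt): t_3 = 3.44 × 0.15 / 0.04029 = 12.81 d
  layer 4 (clean gravel): t_4 = 10.2 × 0.32 / 0.04029 = 81.01 d
Total t = Σ t_i = 134.4 days.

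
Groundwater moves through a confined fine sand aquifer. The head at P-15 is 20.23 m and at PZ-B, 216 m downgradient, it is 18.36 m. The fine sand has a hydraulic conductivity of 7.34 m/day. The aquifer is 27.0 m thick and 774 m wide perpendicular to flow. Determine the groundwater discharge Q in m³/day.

Cross-sectional area A = 774 × 27.0 = 20898 m².
Hydraulic gradient i = (20.23 − 18.36) / 216 = 1.87 / 216 = 0.008657.
Darcy's law: Q = K · A · i = 7.340 × 20898 × 0.008657 = 1328 m³/day.

1330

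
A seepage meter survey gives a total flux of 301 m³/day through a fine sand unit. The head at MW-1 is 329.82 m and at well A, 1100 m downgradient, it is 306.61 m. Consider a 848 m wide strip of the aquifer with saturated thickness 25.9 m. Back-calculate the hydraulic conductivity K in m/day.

Cross-sectional area A = 848 × 25.9 = 21963 m².
Hydraulic gradient i = (329.82 − 306.61) / 1100 = 23.21 / 1100 = 0.02110.
From Q = K·A·i, K = Q / (A·i) = 301 / (21963 × 0.02110) = 0.6495 m/day.

0.650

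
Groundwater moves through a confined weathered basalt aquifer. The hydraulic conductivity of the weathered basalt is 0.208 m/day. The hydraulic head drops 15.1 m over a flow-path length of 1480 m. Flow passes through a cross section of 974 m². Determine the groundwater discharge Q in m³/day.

2.07

Hydraulic gradient i = Δh / L = 15.1 / 1480 = 0.01020.
Darcy's law: Q = K · A · i = 0.2080 × 974.0 × 0.01020 = 2.067 m³/day.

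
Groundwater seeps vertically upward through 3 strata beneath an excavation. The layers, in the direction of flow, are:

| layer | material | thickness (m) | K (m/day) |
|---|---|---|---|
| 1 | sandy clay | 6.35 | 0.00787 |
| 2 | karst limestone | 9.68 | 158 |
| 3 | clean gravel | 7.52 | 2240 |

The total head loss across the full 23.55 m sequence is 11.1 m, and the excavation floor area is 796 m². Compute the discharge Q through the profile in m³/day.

Flow is perpendicular to layering, so the layers act in series and the equivalent K is the thickness-weighted harmonic mean.
Total thickness L = 6.35 + 9.68 + 7.52 = 23.55 m.
Σ(b_i/K_i) = 6.35/0.00787 + 9.68/158 + 7.52/2240 = 806.9 d.
K_eq = L / Σ(b_i/K_i) = 23.55 / 806.9 = 0.02918 m/day.
Q = K_eq · A · (Δh/L) = 0.02918 × 796 × (11.1/23.55) = 10.95 m³/day.

10.9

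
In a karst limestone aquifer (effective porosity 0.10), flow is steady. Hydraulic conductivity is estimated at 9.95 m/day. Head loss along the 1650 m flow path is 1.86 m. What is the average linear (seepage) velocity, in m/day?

Hydraulic gradient i = Δh / L = 1.86 / 1650 = 0.001127.
Darcy flux q = K · i = 9.950 × 0.001127 = 0.01122 m/day.
Seepage velocity v = q / n_e = 0.01122 / 0.10 = 0.1122 m/day.

0.112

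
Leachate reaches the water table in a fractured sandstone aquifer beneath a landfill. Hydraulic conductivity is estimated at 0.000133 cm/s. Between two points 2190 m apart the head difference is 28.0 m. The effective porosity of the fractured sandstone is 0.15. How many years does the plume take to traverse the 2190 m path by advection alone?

Convert K: 0.000133 cm/s × 864 = 0.1149 m/day.
Hydraulic gradient i = Δh / L = 28.0 / 2190 = 0.01279.
Darcy flux q = K · i = 0.1149 × 0.01279 = 0.001469 m/day.
Seepage velocity v = q / n_e = 0.001469 / 0.15 = 0.009795 m/day.
Travel time t = L / v = 2190 / 0.009795 = 2.236e+05 days = 612.2 years.

612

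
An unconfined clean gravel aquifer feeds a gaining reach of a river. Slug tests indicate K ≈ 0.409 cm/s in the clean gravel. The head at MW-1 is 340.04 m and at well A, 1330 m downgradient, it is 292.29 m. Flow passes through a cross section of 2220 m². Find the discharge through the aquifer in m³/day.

Convert K: 0.409 cm/s × 864 = 353.4 m/day.
Hydraulic gradient i = (340.04 − 292.29) / 1330 = 47.75 / 1330 = 0.03590.
Darcy's law: Q = K · A · i = 353.4 × 2220 × 0.03590 = 28165 m³/day.

28200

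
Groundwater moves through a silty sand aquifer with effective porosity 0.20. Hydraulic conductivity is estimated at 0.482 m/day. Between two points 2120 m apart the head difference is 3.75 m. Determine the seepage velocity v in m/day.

Hydraulic gradient i = Δh / L = 3.75 / 2120 = 0.001769.
Darcy flux q = K · i = 0.4820 × 0.001769 = 0.0008526 m/day.
Seepage velocity v = q / n_e = 0.0008526 / 0.20 = 0.004263 m/day.

0.00426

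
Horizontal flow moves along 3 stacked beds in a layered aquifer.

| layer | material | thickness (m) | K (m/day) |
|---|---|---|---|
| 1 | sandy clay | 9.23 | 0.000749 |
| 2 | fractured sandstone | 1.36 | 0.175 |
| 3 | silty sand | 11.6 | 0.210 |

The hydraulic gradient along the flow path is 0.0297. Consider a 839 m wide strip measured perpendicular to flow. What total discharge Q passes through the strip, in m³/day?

Flow is parallel to layering, so each bed carries its own Darcy discharge and the transmissivities add.
Σ(K_i·b_i) = 0.000749×9.23 + 0.175×1.36 + 0.210×11.6 = 2.681 m²/day.
Hydraulic gradient i = 0.0297.
Q = Σ(K_i·b_i) · W · i = 2.681 × 839 × 0.02970 = 66.80 m³/day.

66.8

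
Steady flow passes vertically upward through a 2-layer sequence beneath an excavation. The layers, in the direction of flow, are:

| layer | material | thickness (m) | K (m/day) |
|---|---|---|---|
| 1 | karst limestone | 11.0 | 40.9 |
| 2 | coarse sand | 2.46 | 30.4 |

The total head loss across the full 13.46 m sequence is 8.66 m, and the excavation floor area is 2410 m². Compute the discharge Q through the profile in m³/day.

Flow is perpendicular to layering, so the layers act in series and the equivalent K is the thickness-weighted harmonic mean.
Total thickness L = 11.0 + 2.46 = 13.46 m.
Σ(b_i/K_i) = 11.0/40.9 + 2.46/30.4 = 0.3499 d.
K_eq = L / Σ(b_i/K_i) = 13.46 / 0.3499 = 38.47 m/day.
Q = K_eq · A · (Δh/L) = 38.47 × 2410 × (8.66/13.46) = 59652 m³/day.

59700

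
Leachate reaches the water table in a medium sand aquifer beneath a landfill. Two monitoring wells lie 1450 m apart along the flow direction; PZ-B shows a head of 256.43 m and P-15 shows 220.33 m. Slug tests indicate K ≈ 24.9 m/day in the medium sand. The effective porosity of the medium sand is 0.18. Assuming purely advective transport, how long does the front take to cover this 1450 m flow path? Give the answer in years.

Hydraulic gradient i = (256.43 − 220.33) / 1450 = 36.1 / 1450 = 0.02490.
Darcy flux q = K · i = 24.90 × 0.02490 = 0.6199 m/day.
Seepage velocity v = q / n_e = 0.6199 / 0.18 = 3.444 m/day.
Travel time t = L / v = 1450 / 3.444 = 421.0 days = 1.153 years.

1.15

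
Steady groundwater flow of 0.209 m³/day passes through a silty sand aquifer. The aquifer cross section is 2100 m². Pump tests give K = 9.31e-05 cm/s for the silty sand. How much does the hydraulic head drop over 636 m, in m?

0.787

Convert K: 9.31e-05 cm/s × 864 = 0.08044 m/day.
From Q = K·A·i, i = Q / (K·A) = 0.209 / (0.08044 × 2100) = 0.001237.
Head loss Δh = i · L = 0.001237 × 636 = 0.7869 m.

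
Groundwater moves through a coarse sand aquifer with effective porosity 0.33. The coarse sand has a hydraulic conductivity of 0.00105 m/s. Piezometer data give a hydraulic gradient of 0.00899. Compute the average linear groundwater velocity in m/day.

2.47

Convert K: 0.00105 m/s × 86400 = 90.72 m/day.
Hydraulic gradient i = 0.00899.
Darcy flux q = K · i = 90.72 × 0.008990 = 0.8156 m/day.
Seepage velocity v = q / n_e = 0.8156 / 0.33 = 2.471 m/day.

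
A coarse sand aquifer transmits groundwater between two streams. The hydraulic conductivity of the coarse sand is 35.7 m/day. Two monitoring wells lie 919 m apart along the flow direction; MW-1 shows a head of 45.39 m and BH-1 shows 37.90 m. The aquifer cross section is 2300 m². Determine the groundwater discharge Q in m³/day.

Hydraulic gradient i = (45.39 − 37.90) / 919 = 7.49 / 919 = 0.008150.
Darcy's law: Q = K · A · i = 35.70 × 2300 × 0.008150 = 669.2 m³/day.

669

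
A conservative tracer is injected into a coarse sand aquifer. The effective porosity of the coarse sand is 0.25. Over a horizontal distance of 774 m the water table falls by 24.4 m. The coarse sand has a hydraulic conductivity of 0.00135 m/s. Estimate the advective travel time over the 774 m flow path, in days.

52.6

Convert K: 0.00135 m/s × 86400 = 116.6 m/day.
Hydraulic gradient i = Δh / L = 24.4 / 774 = 0.03152.
Darcy flux q = K · i = 116.6 × 0.03152 = 3.677 m/day.
Seepage velocity v = q / n_e = 3.677 / 0.25 = 14.71 m/day.
Travel time t = L / v = 774 / 14.71 = 52.62 days.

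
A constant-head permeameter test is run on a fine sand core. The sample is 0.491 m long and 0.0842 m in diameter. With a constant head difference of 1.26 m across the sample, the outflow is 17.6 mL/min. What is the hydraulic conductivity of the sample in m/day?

1.77

Cross-sectional area A = π·(d/2)² = π × (0.0842/2)² = 0.005568 m².
Convert discharge: 17.6 mL/min = 2.933e-07 m³/s.
Darcy's law rearranged: K = Q·L / (A·Δh) = 2.933e-07 × 0.491 / (0.005568 × 1.26) = 2.053e-05 m/s = 1.774 m/day.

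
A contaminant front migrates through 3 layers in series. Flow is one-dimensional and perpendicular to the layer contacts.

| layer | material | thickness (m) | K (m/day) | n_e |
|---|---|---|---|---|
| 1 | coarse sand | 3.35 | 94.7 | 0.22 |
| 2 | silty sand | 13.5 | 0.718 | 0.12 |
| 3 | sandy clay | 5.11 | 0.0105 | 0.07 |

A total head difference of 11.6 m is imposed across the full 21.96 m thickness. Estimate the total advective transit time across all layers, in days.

With flow normal to the layers, continuity requires the same specific discharge q through every layer.
Σ(b_i/K_i) = 3.35/94.7 + 13.5/0.718 + 5.11/0.0105 = 505.5 d.
q = Δh / Σ(b_i/K_i) = 11.6 / 505.5 = 0.02295 m/day.
In each layer the seepage velocity is v_i = q/n_i, so the layer transit time is t_i = b_i·n_i / q:
  layer 1 (coarse sand): t_1 = 3.35 × 0.22 / 0.02295 = 32.12 d
  layer 2 (silty sand): t_2 = 13.5 × 0.12 / 0.02295 = 70.60 d
  layer 3 (sandy clay): t_3 = 5.11 × 0.07 / 0.02295 = 15.59 d
Total t = Σ t_i = 118.3 days.

118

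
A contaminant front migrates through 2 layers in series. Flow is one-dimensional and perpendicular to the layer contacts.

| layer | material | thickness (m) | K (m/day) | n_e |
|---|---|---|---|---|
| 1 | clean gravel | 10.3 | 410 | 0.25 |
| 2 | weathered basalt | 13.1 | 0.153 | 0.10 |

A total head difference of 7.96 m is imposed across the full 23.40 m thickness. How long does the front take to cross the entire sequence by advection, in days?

With flow normal to the layers, continuity requires the same specific discharge q through every layer.
Σ(b_i/K_i) = 10.3/410 + 13.1/0.153 = 85.65 d.
q = Δh / Σ(b_i/K_i) = 7.96 / 85.65 = 0.09294 m/day.
In each layer the seepage velocity is v_i = q/n_i, so the layer transit time is t_i = b_i·n_i / q:
  layer 1 (clean gravel): t_1 = 10.3 × 0.25 / 0.09294 = 27.71 d
  layer 2 (weathered basalt): t_2 = 13.1 × 0.10 / 0.09294 = 14.10 d
Total t = Σ t_i = 41.80 days.

41.8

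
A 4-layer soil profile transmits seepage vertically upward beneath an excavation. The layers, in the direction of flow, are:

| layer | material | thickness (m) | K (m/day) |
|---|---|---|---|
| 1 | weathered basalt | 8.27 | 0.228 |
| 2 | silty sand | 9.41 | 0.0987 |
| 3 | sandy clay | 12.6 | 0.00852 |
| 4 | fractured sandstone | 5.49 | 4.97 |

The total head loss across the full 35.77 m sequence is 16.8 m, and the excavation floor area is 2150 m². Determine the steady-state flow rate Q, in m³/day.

22.4

Flow is perpendicular to layering, so the layers act in series and the equivalent K is the thickness-weighted harmonic mean.
Total thickness L = 8.27 + 9.41 + 12.6 + 5.49 = 35.77 m.
Σ(b_i/K_i) = 8.27/0.228 + 9.41/0.0987 + 12.6/0.00852 + 5.49/4.97 = 1612 d.
K_eq = L / Σ(b_i/K_i) = 35.77 / 1612 = 0.02220 m/day.
Q = K_eq · A · (Δh/L) = 0.02220 × 2150 × (16.8/35.77) = 22.41 m³/day.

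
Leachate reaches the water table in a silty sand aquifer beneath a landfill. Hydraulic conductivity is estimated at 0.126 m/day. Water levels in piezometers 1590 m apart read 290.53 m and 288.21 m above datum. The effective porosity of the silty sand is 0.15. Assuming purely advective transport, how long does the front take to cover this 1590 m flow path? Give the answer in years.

3550

Hydraulic gradient i = (290.53 − 288.21) / 1590 = 2.32 / 1590 = 0.001459.
Darcy flux q = K · i = 0.1260 × 0.001459 = 0.0001838 m/day.
Seepage velocity v = q / n_e = 0.0001838 / 0.15 = 0.001226 m/day.
Travel time t = L / v = 1590 / 0.001226 = 1.297e+06 days = 3552 years.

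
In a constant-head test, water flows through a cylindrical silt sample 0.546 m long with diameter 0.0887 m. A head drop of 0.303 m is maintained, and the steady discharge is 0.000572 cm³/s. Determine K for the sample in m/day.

0.0144

Cross-sectional area A = π·(d/2)² = π × (0.0887/2)² = 0.006179 m².
Convert discharge: 0.000572 cm³/s = 5.720e-10 m³/s.
Darcy's law rearranged: K = Q·L / (A·Δh) = 5.720e-10 × 0.546 / (0.006179 × 0.303) = 1.668e-07 m/s = 0.01441 m/day.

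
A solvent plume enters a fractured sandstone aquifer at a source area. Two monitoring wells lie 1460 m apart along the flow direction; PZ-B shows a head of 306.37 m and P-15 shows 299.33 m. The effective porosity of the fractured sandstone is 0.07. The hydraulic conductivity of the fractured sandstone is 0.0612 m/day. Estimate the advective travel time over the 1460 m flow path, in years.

Hydraulic gradient i = (306.37 − 299.33) / 1460 = 7.04 / 1460 = 0.004822.
Darcy flux q = K · i = 0.06120 × 0.004822 = 0.0002951 m/day.
Seepage velocity v = q / n_e = 0.0002951 / 0.07 = 0.004216 m/day.
Travel time t = L / v = 1460 / 0.004216 = 3.463e+05 days = 948.2 years.

948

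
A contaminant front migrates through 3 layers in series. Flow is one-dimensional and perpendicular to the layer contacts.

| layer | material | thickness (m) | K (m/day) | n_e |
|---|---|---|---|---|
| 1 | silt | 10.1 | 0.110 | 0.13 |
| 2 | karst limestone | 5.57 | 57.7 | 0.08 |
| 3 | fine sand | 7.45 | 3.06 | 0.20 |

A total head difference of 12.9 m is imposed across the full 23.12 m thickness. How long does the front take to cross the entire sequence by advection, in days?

With flow normal to the layers, continuity requires the same specific discharge q through every layer.
Σ(b_i/K_i) = 10.1/0.110 + 5.57/57.7 + 7.45/3.06 = 94.35 d.
q = Δh / Σ(b_i/K_i) = 12.9 / 94.35 = 0.1367 m/day.
In each layer the seepage velocity is v_i = q/n_i, so the layer transit time is t_i = b_i·n_i / q:
  layer 1 (silt): t_1 = 10.1 × 0.13 / 0.1367 = 9.603 d
  layer 2 (karst limestone): t_2 = 5.57 × 0.08 / 0.1367 = 3.259 d
  layer 3 (fine sand): t_3 = 7.45 × 0.20 / 0.1367 = 10.90 d
Total t = Σ t_i = 23.76 days.

23.8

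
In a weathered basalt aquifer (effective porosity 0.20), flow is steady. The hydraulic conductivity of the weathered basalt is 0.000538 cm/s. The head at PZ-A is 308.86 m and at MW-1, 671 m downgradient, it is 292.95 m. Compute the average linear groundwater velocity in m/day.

0.0551

Convert K: 0.000538 cm/s × 864 = 0.4648 m/day.
Hydraulic gradient i = (308.86 − 292.95) / 671 = 15.91 / 671 = 0.02371.
Darcy flux q = K · i = 0.4648 × 0.02371 = 0.01102 m/day.
Seepage velocity v = q / n_e = 0.01102 / 0.20 = 0.05511 m/day.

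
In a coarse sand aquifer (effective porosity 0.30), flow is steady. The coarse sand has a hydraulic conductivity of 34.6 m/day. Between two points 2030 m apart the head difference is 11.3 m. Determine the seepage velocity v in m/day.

0.642

Hydraulic gradient i = Δh / L = 11.3 / 2030 = 0.005567.
Darcy flux q = K · i = 34.60 × 0.005567 = 0.1926 m/day.
Seepage velocity v = q / n_e = 0.1926 / 0.30 = 0.6420 m/day.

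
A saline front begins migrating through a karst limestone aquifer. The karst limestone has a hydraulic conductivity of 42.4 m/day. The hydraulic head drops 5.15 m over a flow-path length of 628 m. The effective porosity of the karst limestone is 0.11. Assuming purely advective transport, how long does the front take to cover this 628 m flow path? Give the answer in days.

Hydraulic gradient i = Δh / L = 5.15 / 628 = 0.008201.
Darcy flux q = K · i = 42.40 × 0.008201 = 0.3477 m/day.
Seepage velocity v = q / n_e = 0.3477 / 0.11 = 3.161 m/day.
Travel time t = L / v = 628 / 3.161 = 198.7 days.

199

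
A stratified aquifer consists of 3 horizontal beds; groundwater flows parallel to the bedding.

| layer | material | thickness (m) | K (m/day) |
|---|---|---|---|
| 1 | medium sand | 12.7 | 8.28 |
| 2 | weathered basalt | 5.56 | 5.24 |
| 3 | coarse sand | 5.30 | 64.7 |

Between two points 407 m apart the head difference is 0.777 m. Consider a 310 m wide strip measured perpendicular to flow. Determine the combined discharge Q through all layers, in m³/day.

282

Flow is parallel to layering, so each bed carries its own Darcy discharge and the transmissivities add.
Σ(K_i·b_i) = 8.28×12.7 + 5.24×5.56 + 64.7×5.30 = 477.2 m²/day.
Hydraulic gradient i = Δh / L = 0.777 / 407 = 0.001909.
Q = Σ(K_i·b_i) · W · i = 477.2 × 310 × 0.001909 = 282.4 m³/day.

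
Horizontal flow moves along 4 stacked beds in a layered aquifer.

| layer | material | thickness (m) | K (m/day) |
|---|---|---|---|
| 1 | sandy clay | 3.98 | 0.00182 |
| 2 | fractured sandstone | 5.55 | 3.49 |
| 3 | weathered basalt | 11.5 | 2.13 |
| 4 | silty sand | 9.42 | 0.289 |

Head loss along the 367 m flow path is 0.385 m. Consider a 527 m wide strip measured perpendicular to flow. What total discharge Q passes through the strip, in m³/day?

Flow is parallel to layering, so each bed carries its own Darcy discharge and the transmissivities add.
Σ(K_i·b_i) = 0.00182×3.98 + 3.49×5.55 + 2.13×11.5 + 0.289×9.42 = 46.59 m²/day.
Hydraulic gradient i = Δh / L = 0.385 / 367 = 0.001049.
Q = Σ(K_i·b_i) · W · i = 46.59 × 527 × 0.001049 = 25.76 m³/day.

25.8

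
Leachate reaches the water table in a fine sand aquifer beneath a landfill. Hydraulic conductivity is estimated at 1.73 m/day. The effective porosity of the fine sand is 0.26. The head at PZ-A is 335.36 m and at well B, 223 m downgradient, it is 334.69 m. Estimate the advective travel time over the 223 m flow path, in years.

Hydraulic gradient i = (335.36 − 334.69) / 223 = 0.67 / 223 = 0.003004.
Darcy flux q = K · i = 1.730 × 0.003004 = 0.005198 m/day.
Seepage velocity v = q / n_e = 0.005198 / 0.26 = 0.01999 m/day.
Travel time t = L / v = 223 / 0.01999 = 11155 days = 30.54 years.

30.5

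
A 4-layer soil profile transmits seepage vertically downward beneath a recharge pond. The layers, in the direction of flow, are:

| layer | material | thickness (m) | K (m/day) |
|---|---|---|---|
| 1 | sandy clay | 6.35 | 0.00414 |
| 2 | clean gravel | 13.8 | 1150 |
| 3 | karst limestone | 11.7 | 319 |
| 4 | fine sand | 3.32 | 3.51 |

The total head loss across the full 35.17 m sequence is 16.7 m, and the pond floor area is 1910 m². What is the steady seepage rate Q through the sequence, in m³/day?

Flow is perpendicular to layering, so the layers act in series and the equivalent K is the thickness-weighted harmonic mean.
Total thickness L = 6.35 + 13.8 + 11.7 + 3.32 = 35.17 m.
Σ(b_i/K_i) = 6.35/0.00414 + 13.8/1150 + 11.7/319 + 3.32/3.51 = 1535 d.
K_eq = L / Σ(b_i/K_i) = 35.17 / 1535 = 0.02291 m/day.
Q = K_eq · A · (Δh/L) = 0.02291 × 1910 × (16.7/35.17) = 20.78 m³/day.

20.8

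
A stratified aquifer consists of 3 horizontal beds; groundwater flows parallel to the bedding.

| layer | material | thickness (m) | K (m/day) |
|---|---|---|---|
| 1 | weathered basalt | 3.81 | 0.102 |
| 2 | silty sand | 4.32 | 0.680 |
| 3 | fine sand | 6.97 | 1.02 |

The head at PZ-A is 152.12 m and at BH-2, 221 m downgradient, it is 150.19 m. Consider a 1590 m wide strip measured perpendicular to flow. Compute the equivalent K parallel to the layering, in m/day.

Flow is parallel to layering, so each bed carries its own Darcy discharge and the transmissivities add.
Σ(K_i·b_i) = 0.102×3.81 + 0.680×4.32 + 1.02×6.97 = 10.44 m²/day.
Total thickness b = 15.10 m, so K_eq = Σ(K_i·b_i)/b = 0.6911 m/day.

0.691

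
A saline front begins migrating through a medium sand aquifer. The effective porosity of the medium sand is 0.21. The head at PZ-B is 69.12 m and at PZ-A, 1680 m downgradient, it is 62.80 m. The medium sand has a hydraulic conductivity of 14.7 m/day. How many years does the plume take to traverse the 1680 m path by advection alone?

Hydraulic gradient i = (69.12 − 62.80) / 1680 = 6.32 / 1680 = 0.003762.
Darcy flux q = K · i = 14.70 × 0.003762 = 0.05530 m/day.
Seepage velocity v = q / n_e = 0.05530 / 0.21 = 0.2633 m/day.
Travel time t = L / v = 1680 / 0.2633 = 6380 days = 17.47 years.

17.5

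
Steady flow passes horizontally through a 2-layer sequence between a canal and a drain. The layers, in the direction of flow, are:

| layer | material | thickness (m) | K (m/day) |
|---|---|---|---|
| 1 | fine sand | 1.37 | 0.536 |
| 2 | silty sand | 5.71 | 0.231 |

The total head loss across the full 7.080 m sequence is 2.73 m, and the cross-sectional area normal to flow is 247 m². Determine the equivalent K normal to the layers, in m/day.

Flow is perpendicular to layering, so the layers act in series and the equivalent K is the thickness-weighted harmonic mean.
Total thickness L = 1.37 + 5.71 = 7.080 m.
Σ(b_i/K_i) = 1.37/0.536 + 5.71/0.231 = 27.27 d.
K_eq = L / Σ(b_i/K_i) = 7.080 / 27.27 = 0.2596 m/day.

0.260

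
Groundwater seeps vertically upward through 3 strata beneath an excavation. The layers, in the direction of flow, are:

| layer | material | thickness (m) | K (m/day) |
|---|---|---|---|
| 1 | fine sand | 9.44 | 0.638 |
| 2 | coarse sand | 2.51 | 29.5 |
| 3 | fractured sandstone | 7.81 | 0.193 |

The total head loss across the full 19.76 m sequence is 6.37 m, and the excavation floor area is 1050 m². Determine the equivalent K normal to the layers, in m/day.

Flow is perpendicular to layering, so the layers act in series and the equivalent K is the thickness-weighted harmonic mean.
Total thickness L = 9.44 + 2.51 + 7.81 = 19.76 m.
Σ(b_i/K_i) = 9.44/0.638 + 2.51/29.5 + 7.81/0.193 = 55.35 d.
K_eq = L / Σ(b_i/K_i) = 19.76 / 55.35 = 0.3570 m/day.

0.357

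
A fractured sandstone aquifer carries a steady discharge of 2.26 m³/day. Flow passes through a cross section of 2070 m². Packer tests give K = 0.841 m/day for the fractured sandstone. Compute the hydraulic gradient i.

From Q = K·A·i, i = Q / (K·A) = 2.26 / (0.8410 × 2070) = 0.001298.

0.00130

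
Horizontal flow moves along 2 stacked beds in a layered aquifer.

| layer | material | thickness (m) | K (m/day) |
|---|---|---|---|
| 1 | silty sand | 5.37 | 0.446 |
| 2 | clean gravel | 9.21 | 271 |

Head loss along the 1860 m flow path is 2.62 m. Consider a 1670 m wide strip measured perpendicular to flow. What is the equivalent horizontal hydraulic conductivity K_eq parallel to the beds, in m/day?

Flow is parallel to layering, so each bed carries its own Darcy discharge and the transmissivities add.
Σ(K_i·b_i) = 0.446×5.37 + 271×9.21 = 2498 m²/day.
Total thickness b = 14.58 m, so K_eq = Σ(K_i·b_i)/b = 171.4 m/day.

171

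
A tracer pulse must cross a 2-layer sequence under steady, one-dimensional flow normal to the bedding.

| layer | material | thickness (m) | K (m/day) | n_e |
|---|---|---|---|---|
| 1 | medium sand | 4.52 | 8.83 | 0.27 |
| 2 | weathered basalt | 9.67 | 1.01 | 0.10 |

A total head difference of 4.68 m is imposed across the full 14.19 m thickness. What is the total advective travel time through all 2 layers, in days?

4.71

With flow normal to the layers, continuity requires the same specific discharge q through every layer.
Σ(b_i/K_i) = 4.52/8.83 + 9.67/1.01 = 10.09 d.
q = Δh / Σ(b_i/K_i) = 4.68 / 10.09 = 0.4640 m/day.
In each layer the seepage velocity is v_i = q/n_i, so the layer transit time is t_i = b_i·n_i / q:
  layer 1 (medium sand): t_1 = 4.52 × 0.27 / 0.4640 = 2.630 d
  layer 2 (weathered basalt): t_2 = 9.67 × 0.10 / 0.4640 = 2.084 d
Total t = Σ t_i = 4.714 days.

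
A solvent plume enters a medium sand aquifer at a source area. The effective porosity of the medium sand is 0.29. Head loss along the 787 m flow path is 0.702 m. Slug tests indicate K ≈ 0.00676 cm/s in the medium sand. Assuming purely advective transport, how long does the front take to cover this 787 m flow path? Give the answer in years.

Convert K: 0.00676 cm/s × 864 = 5.841 m/day.
Hydraulic gradient i = Δh / L = 0.702 / 787 = 0.0008920.
Darcy flux q = K · i = 5.841 × 0.0008920 = 0.005210 m/day.
Seepage velocity v = q / n_e = 0.005210 / 0.29 = 0.01796 m/day.
Travel time t = L / v = 787 / 0.01796 = 43808 days = 119.9 years.

120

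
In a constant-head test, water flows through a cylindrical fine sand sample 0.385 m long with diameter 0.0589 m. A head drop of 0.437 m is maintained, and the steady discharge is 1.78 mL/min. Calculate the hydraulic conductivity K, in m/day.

Cross-sectional area A = π·(d/2)² = π × (0.0589/2)² = 0.002725 m².
Convert discharge: 1.78 mL/min = 2.967e-08 m³/s.
Darcy's law rearranged: K = Q·L / (A·Δh) = 2.967e-08 × 0.385 / (0.002725 × 0.437) = 9.592e-06 m/s = 0.8288 m/day.

0.829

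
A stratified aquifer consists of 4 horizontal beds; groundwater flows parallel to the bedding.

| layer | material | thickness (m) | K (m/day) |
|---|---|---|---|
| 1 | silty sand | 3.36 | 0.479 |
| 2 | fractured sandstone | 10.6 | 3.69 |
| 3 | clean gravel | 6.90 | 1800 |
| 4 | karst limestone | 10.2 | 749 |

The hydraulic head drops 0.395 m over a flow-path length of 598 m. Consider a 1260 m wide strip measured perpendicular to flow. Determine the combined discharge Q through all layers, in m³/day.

Flow is parallel to layering, so each bed carries its own Darcy discharge and the transmissivities add.
Σ(K_i·b_i) = 0.479×3.36 + 3.69×10.6 + 1800×6.90 + 749×10.2 = 20101 m²/day.
Hydraulic gradient i = Δh / L = 0.395 / 598 = 0.0006605.
Q = Σ(K_i·b_i) · W · i = 20101 × 1260 × 0.0006605 = 16729 m³/day.

16700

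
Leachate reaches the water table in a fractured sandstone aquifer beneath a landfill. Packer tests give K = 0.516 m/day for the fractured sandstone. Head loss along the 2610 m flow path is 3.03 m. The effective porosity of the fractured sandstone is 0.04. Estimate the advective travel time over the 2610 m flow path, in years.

Hydraulic gradient i = Δh / L = 3.03 / 2610 = 0.001161.
Darcy flux q = K · i = 0.5160 × 0.001161 = 0.0005990 m/day.
Seepage velocity v = q / n_e = 0.0005990 / 0.04 = 0.01498 m/day.
Travel time t = L / v = 2610 / 0.01498 = 1.743e+05 days = 477.2 years.

477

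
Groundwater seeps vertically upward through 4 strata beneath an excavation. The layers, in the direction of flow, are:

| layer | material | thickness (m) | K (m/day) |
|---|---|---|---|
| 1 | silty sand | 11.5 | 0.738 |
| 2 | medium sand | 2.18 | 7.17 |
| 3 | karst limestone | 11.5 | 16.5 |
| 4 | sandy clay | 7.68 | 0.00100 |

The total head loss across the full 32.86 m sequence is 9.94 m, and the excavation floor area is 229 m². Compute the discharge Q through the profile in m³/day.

0.296

Flow is perpendicular to layering, so the layers act in series and the equivalent K is the thickness-weighted harmonic mean.
Total thickness L = 11.5 + 2.18 + 11.5 + 7.68 = 32.86 m.
Σ(b_i/K_i) = 11.5/0.738 + 2.18/7.17 + 11.5/16.5 + 7.68/0.00100 = 7697 d.
K_eq = L / Σ(b_i/K_i) = 32.86 / 7697 = 0.004269 m/day.
Q = K_eq · A · (Δh/L) = 0.004269 × 229 × (9.94/32.86) = 0.2957 m³/day.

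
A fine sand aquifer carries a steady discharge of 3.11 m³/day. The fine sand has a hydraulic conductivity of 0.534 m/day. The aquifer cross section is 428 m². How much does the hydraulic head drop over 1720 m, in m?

23.4

From Q = K·A·i, i = Q / (K·A) = 3.11 / (0.5340 × 428.0) = 0.01361.
Head loss Δh = i · L = 0.01361 × 1720 = 23.40 m.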